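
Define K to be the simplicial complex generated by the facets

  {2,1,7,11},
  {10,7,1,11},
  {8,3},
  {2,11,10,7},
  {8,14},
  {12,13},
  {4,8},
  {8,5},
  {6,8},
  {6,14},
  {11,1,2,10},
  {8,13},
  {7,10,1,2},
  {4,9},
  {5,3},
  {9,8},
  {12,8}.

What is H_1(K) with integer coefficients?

Fix the vertex order 1 < 2 < 3 < 4 < 5 < 6 < 7 < 8 < 9 < 10 < 11 < 12 < 13 < 14 and write every simplex with vertices in increasing order. Then dim K = 3 and the simplices of K are:

  0-simplices (14): [1], [2], [3], [4], [5], [6], [7], [8], [9], [10], [11], [12], [13], [14]
  1-simplices (22): (22 of them)
  2-simplices (10): [1,2,7], [1,2,10], [1,2,11], [1,7,10], [1,7,11], [1,10,11], [2,7,10], [2,7,11], [2,10,11], [7,10,11]
  3-simplices (5): [1,2,7,10], [1,2,7,11], [1,2,10,11], [1,7,10,11], [2,7,10,11]

Hence C_0 ≅ Z^14, C_1 ≅ Z^22, C_2 ≅ Z^10, C_3 ≅ Z^5.

The boundary map ∂_1: C_1 → C_0 maps an edge to its endpoints' difference, ∂[p,q] = q − p. For instance
  ∂[2,7] = [7] − [2].
As a 14×22 matrix over Z this has rank 12, with invariant factors (1,1,1,1,1,1,1,1,1,1,1,1).

The boundary map ∂_2: C_2 → C_1 acts by ∂[p,q,r] = [q,r] − [p,r] + [p,q]. For instance
  ∂[1,2,11] = [2,11] − [1,11] + [1,2],
  ∂[2,10,11] = [10,11] − [2,11] + [2,10].
The resulting 22×10 matrix has rank 6, and its Smith normal form has invariant factors (1,1,1,1,1,1).

The boundary map ∂_3: C_3 → C_2 sends each 3-simplex σ to the alternating sum Σ_i (−1)^i (σ with its i-th vertex removed). For instance
  ∂[2,7,10,11] = [7,10,11] − [2,10,11] + [2,7,11] − [2,7,10],
  ∂[1,7,10,11] = [7,10,11] − [1,10,11] + [1,7,11] − [1,7,10].
This gives a 10×5 integer matrix of rank 4; reducing to Smith normal form yields diagonal entries (1,1,1,1).

Now H_k = ker ∂_k / im ∂_{k+1}, so:

  H_1: rank ker ∂_1 − rank ∂_2 = (22 − 12) − 6 = 4, and the invariant factors of ∂_2 are all 1, so H_1 = Z^4.

H_1 = Z^4.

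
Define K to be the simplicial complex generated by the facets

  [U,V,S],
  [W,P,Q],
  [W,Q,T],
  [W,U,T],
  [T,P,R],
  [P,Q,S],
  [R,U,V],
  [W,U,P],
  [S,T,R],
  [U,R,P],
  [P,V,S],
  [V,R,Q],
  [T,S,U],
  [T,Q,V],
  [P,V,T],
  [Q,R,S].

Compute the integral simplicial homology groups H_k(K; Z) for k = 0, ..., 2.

Take the total order P < Q < R < S < T < U < V < W on the vertex set. Then K (dimension 2) consists of the simplices:

  0-simplices (8): P, Q, R, S, T, U, V, W
  1-simplices (24): PQ, PR, PS, PT, PU, PV, PW, QR, QS, QT, QV, QW, RS, RT, RU, RV, ST, SU, SV, TU, TV, TW, UV, UW
  2-simplices (16): PQS, PQW, PRT, PRU, PSV, PTV, PUW, QRS, QRV, QTV, QTW, RST, RUV, STU, SUV, TUW

Hence C_0 ≅ Z^8, C_1 ≅ Z^24, C_2 ≅ Z^16.

∂_1: C_1 → C_0 maps an edge to its endpoints' difference, ∂[p,q] = q − p. For instance
  ∂PQ = Q − P.
The resulting 8×24 matrix has rank 7, and its Smith normal form has invariant factors (1,1,1,1,1,1,1).

The boundary map ∂_2: C_2 → C_1 sends each 2-simplex [p,q,r] to [q,r] − [p,r] + [p,q]. For instance
  ∂RUV = UV − RV + RU,
  ∂QTV = TV − QV + QT.
As a 24×16 matrix over Z this has rank 15, with invariant factors (1,1,1,1,1,1,1,1,1,1,1,1,1,1,1).

Now H_k = ker ∂_k / im ∂_{k+1}, so:

  H_0: rank C_0 − rank ∂_1 = 8 − 7 = 1, and the invariant factors of ∂_1 are all 1, so H_0 = Z.
  H_1: rank ker ∂_1 − rank ∂_2 = (24 − 7) − 15 = 2, and the invariant factors of ∂_2 are all 1, so H_1 = Z^2.
  H_2: rank ker ∂_2 − rank ∂_3 = (16 − 15) − 0 = 1, and there is no ∂_3, so H_2 = Z.

As a check, the Euler characteristic is 8 − 24 + 16 = 0, which agrees with 1 − 2 + 1 = 0.
(K is a triangulation of the torus T^2.)

H_0 ≅ Z,  H_1 ≅ Z^2,  H_2 ≅ Z.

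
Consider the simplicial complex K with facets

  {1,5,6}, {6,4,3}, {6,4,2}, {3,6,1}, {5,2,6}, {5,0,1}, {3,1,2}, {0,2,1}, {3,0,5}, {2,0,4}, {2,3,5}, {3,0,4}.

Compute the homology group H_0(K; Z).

K has 7 vertices, 18 edges, 12 triangles.
rank ∂_0 = 0, rank ∂_1 = 6 ⇒ b_0 = 7 − 0 − 6 = 1; all invariant factors of ∂_1 are 1 so no torsion. So H_0 = Z.

H_0 ≅ Z.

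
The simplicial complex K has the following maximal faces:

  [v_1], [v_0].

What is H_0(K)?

H_0 = Z^2.

We work with the vertex ordering v_0 < v_1. The simplices of K, each written with vertices in increasing order, are:

  0-simplices (2): [v_0], [v_1]

giving chain groups C_0 ≅ Z^2.

Reading off H_k = ker ∂_k / im ∂_{k+1}:

  H_0: rank C_0 − rank ∂_1 = 2 − 0 = 2, and there is no ∂_1, so H_0 = Z^2.

(K is a triangulation of a set of 2 points.)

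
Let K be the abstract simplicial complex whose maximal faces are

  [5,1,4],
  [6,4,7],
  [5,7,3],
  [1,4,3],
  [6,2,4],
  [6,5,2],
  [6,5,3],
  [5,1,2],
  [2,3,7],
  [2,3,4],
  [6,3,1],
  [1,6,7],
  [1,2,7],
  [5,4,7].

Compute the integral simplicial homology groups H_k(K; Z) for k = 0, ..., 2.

H_0 = Z,  H_1 = Z^2,  H_2 = Z.

K has 7 vertices, 21 edges, 14 triangles.
rank ∂_0 = 0, rank ∂_1 = 6 ⇒ b_0 = 7 − 0 − 6 = 1; all invariant factors of ∂_1 are 1 so no torsion. So H_0 = Z.
rank ∂_1 = 6, rank ∂_2 = 13 ⇒ b_1 = 21 − 6 − 13 = 2; all invariant factors of ∂_2 are 1 so no torsion. So H_1 = Z^2.
rank ∂_2 = 13, rank ∂_3 = 0 ⇒ b_2 = 14 − 13 − 0 = 1. So H_2 = Z.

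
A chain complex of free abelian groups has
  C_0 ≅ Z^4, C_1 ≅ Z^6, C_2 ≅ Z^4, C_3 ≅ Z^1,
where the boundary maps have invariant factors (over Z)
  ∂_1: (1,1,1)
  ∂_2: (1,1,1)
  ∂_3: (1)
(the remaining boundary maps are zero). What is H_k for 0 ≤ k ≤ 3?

H_0 ≅ Z,  H_1 = 0,  H_2 = 0,  H_3 = 0.

H_0: b_0 = 4 − 0 − 3 = 1; torsion from ∂_1 factors > 1: none. So H_0 ≅ Z.
H_1: b_1 = 6 − 3 − 3 = 0; torsion from ∂_2 factors > 1: none. So H_1 ≅ 0.
H_2: b_2 = 4 − 3 − 1 = 0; torsion from ∂_3 factors > 1: none. So H_2 ≅ 0.
H_3: b_3 = 1 − 1 − 0 = 0; torsion from ∂_4 factors > 1: none. So H_3 ≅ 0.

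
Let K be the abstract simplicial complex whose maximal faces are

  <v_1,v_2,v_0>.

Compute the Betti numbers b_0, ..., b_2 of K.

Fix the vertex order v_0 < v_1 < v_2 and write every simplex with vertices in increasing order. Then dim K = 2 and the simplices of K are:

  0-simplices (3): [v_0], [v_1], [v_2]
  1-simplices (3): [v_0,v_1], [v_0,v_2], [v_1,v_2]
  2-simplices (1): [v_0,v_1,v_2]

Hence C_0 ≅ Z^3, C_1 ≅ Z^3, C_2 ≅ Z^1.

∂_1: C_1 → C_0 sends each edge [p,q] (with p < q) to q − p.
This gives a 3×3 integer matrix of rank 2; reducing to Smith normal form yields diagonal entries (1,1).

∂_2: C_2 → C_1 sends each 2-simplex [p,q,r] to [q,r] − [p,r] + [p,q]. For instance
  ∂[v_0,v_1,v_2] = [v_1,v_2] − [v_0,v_2] + [v_0,v_1].
As a 3×1 matrix over Z this has rank 1, with invariant factors (1).

Now H_k = ker ∂_k / im ∂_{k+1}, so:

  H_0: rank C_0 − rank ∂_1 = 3 − 2 = 1, and the invariant factors of ∂_1 are all 1, so H_0 ≅ Z.
  H_1: rank ker ∂_1 − rank ∂_2 = (3 − 2) − 1 = 0, and the invariant factors of ∂_2 are all 1, so H_1 ≅ 0.
  H_2: rank ker ∂_2 − rank ∂_3 = (1 − 1) − 0 = 0, and there is no ∂_3, so H_2 ≅ 0.

Hence the Betti numbers are b_0 = 1, b_1 = 0, b_2 = 0.

b_0 = 1, b_1 = 0, b_2 = 0.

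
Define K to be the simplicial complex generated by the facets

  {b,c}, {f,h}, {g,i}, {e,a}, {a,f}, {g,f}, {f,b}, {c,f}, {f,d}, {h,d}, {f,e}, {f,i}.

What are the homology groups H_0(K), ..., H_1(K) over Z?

Take the total order a < b < c < d < e < f < g < h < i on the vertex set. Then K (dimension 1) consists of the simplices:

  0-simplices (9): a, b, c, d, e, f, g, h, i
  1-simplices (12): ae, af, bc, bf, cf, df, dh, ef, fg, fh, fi, gi

so the chain groups are C_0 ≅ Z^9, C_1 ≅ Z^12.

The boundary map ∂_1: C_1 → C_0 sends each edge [p,q] (with p < q) to q − p.
This gives a 9×12 integer matrix of rank 8; reducing to Smith normal form yields diagonal entries (1,1,1,1,1,1,1,1).

Computing H_k = (kernel of ∂_k) / (image of ∂_{k+1}):

  H_0: rank C_0 − rank ∂_1 = 9 − 8 = 1, and the invariant factors of ∂_1 are all 1, so H_0 = Z.
  H_1: rank ker ∂_1 − rank ∂_2 = (12 − 8) − 0 = 4, and there is no ∂_2, so H_1 = Z^4.

H_0 ≅ Z,  H_1 ≅ Z^4.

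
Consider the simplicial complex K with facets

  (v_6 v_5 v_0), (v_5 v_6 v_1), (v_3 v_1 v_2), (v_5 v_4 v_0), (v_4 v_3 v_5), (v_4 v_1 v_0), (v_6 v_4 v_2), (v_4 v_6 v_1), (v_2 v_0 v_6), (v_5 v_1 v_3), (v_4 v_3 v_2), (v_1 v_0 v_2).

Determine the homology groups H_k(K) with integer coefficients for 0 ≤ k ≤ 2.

Take the total order v_0 < v_1 < v_2 < v_3 < v_4 < v_5 < v_6 on the vertex set. Then K (dimension 2) consists of the simplices:

  0-simplices (7): [v_0], [v_1], [v_2], [v_3], [v_4], [v_5], [v_6]
  1-simplices (18): (18 of them)
  2-simplices (12): (12 of them)

giving chain groups C_0 ≅ Z^7, C_1 ≅ Z^18, C_2 ≅ Z^12.

Boundary ∂_1: C_1 → C_0 maps an edge to its endpoints' difference, ∂[p,q] = q − p. For instance
  ∂[v_2,v_4] = [v_4] − [v_2].
This gives a 7×18 integer matrix of rank 6; reducing to Smith normal form yields diagonal entries (1,1,1,1,1,1).

∂_2: C_2 → C_1 maps a triangle to the signed sum of its edges. For instance
  ∂[v_3,v_4,v_5] = [v_4,v_5] − [v_3,v_5] + [v_3,v_4],
  ∂[v_1,v_3,v_5] = [v_3,v_5] − [v_1,v_5] + [v_1,v_3].
As a 18×12 matrix over Z this has rank 12, with invariant factors (1,1,1,1,1,1,1,1,1,1,1,2).

From H_k ≅ ker(∂_k) / im(∂_{k+1}) we obtain:

  H_0: rank C_0 − rank ∂_1 = 7 − 6 = 1, and the invariant factors of ∂_1 are all 1, so H_0 ≅ Z.
  H_1: rank ker ∂_1 − rank ∂_2 = (18 − 6) − 12 = 0, and ∂_2 has invariant factor 2 > 1, so H_1 ≅ Z/2.
  H_2: rank ker ∂_2 − rank ∂_3 = (12 − 12) − 0 = 0, and there is no ∂_3, so H_2 ≅ 0.

H_0 ≅ Z,  H_1 ≅ Z/2,  H_2 = 0.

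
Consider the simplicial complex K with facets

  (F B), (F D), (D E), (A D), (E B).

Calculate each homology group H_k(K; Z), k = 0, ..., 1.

H_0 = Z,  H_1 = Z.

Order the vertices as A < B < D < E < F. Listing each simplex with vertices in this order, K has dimension 1 with simplices:

  0-simplices (5): A, B, D, E, F
  1-simplices (5): AD, BE, BF, DE, DF

so the chain groups are C_0 ≅ Z^5, C_1 ≅ Z^5.

The boundary map ∂_1: C_1 → C_0 is given by ∂[p,q] = [q] − [p]. For instance
  ∂AD = D − A.
The resulting 5×5 matrix has rank 4, and its Smith normal form has invariant factors (1,1,1,1).

Now H_k = ker ∂_k / im ∂_{k+1}, so:

  H_0: rank C_0 − rank ∂_1 = 5 − 4 = 1, and the invariant factors of ∂_1 are all 1, so H_0 = Z.
  H_1: rank ker ∂_1 − rank ∂_2 = (5 − 4) − 0 = 1, and there is no ∂_2, so H_1 = Z.

As a check, the Euler characteristic is 5 − 5 = 0, which agrees with 1 − 1 = 0.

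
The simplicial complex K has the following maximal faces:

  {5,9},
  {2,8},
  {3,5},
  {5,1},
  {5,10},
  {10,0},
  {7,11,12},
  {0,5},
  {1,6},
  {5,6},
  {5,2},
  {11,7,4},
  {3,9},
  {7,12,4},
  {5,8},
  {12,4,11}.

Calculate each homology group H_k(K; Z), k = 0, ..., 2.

H_0 = Z^2,  H_1 = Z^4,  H_2 = Z.

Fix the vertex order 0 < 1 < 2 < 3 < 4 < 5 < 6 < 7 < 8 < 9 < 10 < 11 < 12 and write every simplex with vertices in increasing order. Then dim K = 2 and the simplices of K are:

  0-simplices (13): [0], [1], [2], [3], [4], [5], [6], [7], [8], [9], [10], [11], [12]
  1-simplices (18): [0,5], [0,10], [1,5], [1,6], [2,5], [2,8], [3,5], [3,9], [4,7], [4,11], [4,12], [5,6], [5,8], [5,9], [5,10], [7,11], [7,12], [11,12]
  2-simplices (4): [4,7,11], [4,7,12], [4,11,12], [7,11,12]

Hence C_0 ≅ Z^13, C_1 ≅ Z^18, C_2 ≅ Z^4.

Boundary ∂_1: C_1 → C_0 sends each edge [p,q] (with p < q) to q − p.
The resulting 13×18 matrix has rank 11, and its Smith normal form has invariant factors (1,1,1,1,1,1,1,1,1,1,1).

∂_2: C_2 → C_1 sends each 2-simplex [p,q,r] to [q,r] − [p,r] + [p,q]. For instance
  ∂[4,7,12] = [7,12] − [4,12] + [4,7],
  ∂[4,7,11] = [7,11] − [4,11] + [4,7].
The resulting 18×4 matrix has rank 3, and its Smith normal form has invariant factors (1,1,1).

Now H_k = ker ∂_k / im ∂_{k+1}, so:

  H_0: rank C_0 − rank ∂_1 = 13 − 11 = 2, and the invariant factors of ∂_1 are all 1, so H_0 ≅ Z^2.
  H_1: rank ker ∂_1 − rank ∂_2 = (18 − 11) − 3 = 4, and the invariant factors of ∂_2 are all 1, so H_1 ≅ Z^4.
  H_2: rank ker ∂_2 − rank ∂_3 = (4 − 3) − 0 = 1, and there is no ∂_3, so H_2 ≅ Z.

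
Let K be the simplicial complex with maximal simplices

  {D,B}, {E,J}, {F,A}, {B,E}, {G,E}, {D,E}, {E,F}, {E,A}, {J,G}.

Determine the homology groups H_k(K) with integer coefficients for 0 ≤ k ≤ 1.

We work with the vertex ordering A < B < D < E < F < G < J. The simplices of K, each written with vertices in increasing order, are:

  0-simplices (7): A, B, D, E, F, G, J
  1-simplices (9): AE, AF, BD, BE, DE, EF, EG, EJ, GJ

Hence C_0 ≅ Z^7, C_1 ≅ Z^9.

∂_1: C_1 → C_0 sends each edge [p,q] (with p < q) to q − p. For instance
  ∂AE = E − A.
The 7×9 boundary matrix has rank 6 and Smith normal form diag(1,1,1,1,1,1).

Now H_k = ker ∂_k / im ∂_{k+1}, so:

  H_0: rank C_0 − rank ∂_1 = 7 − 6 = 1, and the invariant factors of ∂_1 are all 1, so H_0 ≅ Z.
  H_1: rank ker ∂_1 − rank ∂_2 = (9 − 6) − 0 = 3, and there is no ∂_2, so H_1 ≅ Z^3.

As a check, the Euler characteristic is 7 − 9 = -2, which agrees with 1 − 3 = -2.
(K is a triangulation of a wedge of 3 circles.)

H_0 ≅ Z,  H_1 ≅ Z^3.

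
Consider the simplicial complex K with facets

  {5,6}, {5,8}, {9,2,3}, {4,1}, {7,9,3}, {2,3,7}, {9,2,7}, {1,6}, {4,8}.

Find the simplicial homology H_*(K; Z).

Fix the vertex order 1 < 2 < 3 < 4 < 5 < 6 < 7 < 8 < 9 and write every simplex with vertices in increasing order. Then dim K = 2 and the simplices of K are:

  0-simplices (9): [1], [2], [3], [4], [5], [6], [7], [8], [9]
  1-simplices (11): [1,4], [1,6], [2,3], [2,7], [2,9], [3,7], [3,9], [4,8], [5,6], [5,8], [7,9]
  2-simplices (4): [2,3,7], [2,3,9], [2,7,9], [3,7,9]

Hence C_0 ≅ Z^9, C_1 ≅ Z^11, C_2 ≅ Z^4.

The boundary map ∂_1: C_1 → C_0 maps an edge to its endpoints' difference, ∂[p,q] = q − p.
The 9×11 boundary matrix has rank 7 and Smith normal form diag(1,1,1,1,1,1,1).

The boundary map ∂_2: C_2 → C_1 maps a triangle to the signed sum of its edges. For instance
  ∂[2,3,7] = [3,7] − [2,7] + [2,3],
  ∂[3,7,9] = [7,9] − [3,9] + [3,7].
This gives a 11×4 integer matrix of rank 3; reducing to Smith normal form yields diagonal entries (1,1,1).

Reading off H_k = ker ∂_k / im ∂_{k+1}:

  H_0: rank C_0 − rank ∂_1 = 9 − 7 = 2, and the invariant factors of ∂_1 are all 1, so H_0 ≅ Z^2.
  H_1: rank ker ∂_1 − rank ∂_2 = (11 − 7) − 3 = 1, and the invariant factors of ∂_2 are all 1, so H_1 ≅ Z.
  H_2: rank ker ∂_2 − rank ∂_3 = (4 − 3) − 0 = 1, and there is no ∂_3, so H_2 ≅ Z.

As a check, the Euler characteristic is 9 − 11 + 4 = 2, which agrees with 2 − 1 + 1 = 2.

H_0 ≅ Z^2,  H_1 ≅ Z,  H_2 ≅ Z.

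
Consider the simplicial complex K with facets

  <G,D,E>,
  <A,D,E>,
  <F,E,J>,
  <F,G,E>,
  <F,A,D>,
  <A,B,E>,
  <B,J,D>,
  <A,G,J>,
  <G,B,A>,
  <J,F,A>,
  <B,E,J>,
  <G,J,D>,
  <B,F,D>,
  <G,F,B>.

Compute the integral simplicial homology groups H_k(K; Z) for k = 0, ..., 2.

K has 7 vertices, 21 edges, 14 triangles.
rank ∂_0 = 0, rank ∂_1 = 6 ⇒ b_0 = 7 − 0 − 6 = 1; all invariant factors of ∂_1 are 1 so no torsion. So H_0 ≅ Z.
rank ∂_1 = 6, rank ∂_2 = 13 ⇒ b_1 = 21 − 6 − 13 = 2; all invariant factors of ∂_2 are 1 so no torsion. So H_1 ≅ Z^2.
rank ∂_2 = 13, rank ∂_3 = 0 ⇒ b_2 = 14 − 13 − 0 = 1. So H_2 ≅ Z.

H_0 = Z,  H_1 = Z^2,  H_2 = Z.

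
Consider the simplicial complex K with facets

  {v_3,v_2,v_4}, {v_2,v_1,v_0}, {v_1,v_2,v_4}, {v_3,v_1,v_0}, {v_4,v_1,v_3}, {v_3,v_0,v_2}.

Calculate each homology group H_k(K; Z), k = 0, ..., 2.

Fix the vertex order v_0 < v_1 < v_2 < v_3 < v_4 and write every simplex with vertices in increasing order. Then dim K = 2 and the simplices of K are:

  0-simplices (5): [v_0], [v_1], [v_2], [v_3], [v_4]
  1-simplices (9): [v_0,v_1], [v_0,v_2], [v_0,v_3], [v_1,v_2], [v_1,v_3], [v_1,v_4], [v_2,v_3], [v_2,v_4], [v_3,v_4]
  2-simplices (6): [v_0,v_1,v_2], [v_0,v_1,v_3], [v_0,v_2,v_3], [v_1,v_2,v_4], [v_1,v_3,v_4], [v_2,v_3,v_4]

so the chain groups are C_0 ≅ Z^5, C_1 ≅ Z^9, C_2 ≅ Z^6.

The boundary map ∂_1: C_1 → C_0 sends each edge [p,q] (with p < q) to q − p. For instance
  ∂[v_2,v_3] = [v_3] − [v_2].
The 5×9 boundary matrix has rank 4 and Smith normal form diag(1,1,1,1).

Boundary ∂_2: C_2 → C_1 maps a triangle to the signed sum of its edges. For instance
  ∂[v_1,v_3,v_4] = [v_3,v_4] − [v_1,v_4] + [v_1,v_3],
  ∂[v_0,v_2,v_3] = [v_2,v_3] − [v_0,v_3] + [v_0,v_2].
The resulting 9×6 matrix has rank 5, and its Smith normal form has invariant factors (1,1,1,1,1).

Computing H_k = (kernel of ∂_k) / (image of ∂_{k+1}):

  H_0: rank C_0 − rank ∂_1 = 5 − 4 = 1, and the invariant factors of ∂_1 are all 1, so H_0 = Z.
  H_1: rank ker ∂_1 − rank ∂_2 = (9 − 4) − 5 = 0, and the invariant factors of ∂_2 are all 1, so H_1 = 0.
  H_2: rank ker ∂_2 − rank ∂_3 = (6 − 5) − 0 = 1, and there is no ∂_3, so H_2 = Z.

H_0 = Z,  H_1 = 0,  H_2 = Z.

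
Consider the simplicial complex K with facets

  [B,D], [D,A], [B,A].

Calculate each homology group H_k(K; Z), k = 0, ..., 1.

H_0 ≅ Z,  H_1 ≅ Z.

We work with the vertex ordering A < B < D. The simplices of K, each written with vertices in increasing order, are:

  0-simplices (3): A, B, D
  1-simplices (3): AB, AD, BD

giving chain groups C_0 ≅ Z^3, C_1 ≅ Z^3.

Boundary ∂_1: C_1 → C_0 sends each edge [p,q] (with p < q) to q − p.
The resulting 3×3 matrix has rank 2, and its Smith normal form has invariant factors (1,1).

Now H_k = ker ∂_k / im ∂_{k+1}, so:

  H_0: rank C_0 − rank ∂_1 = 3 − 2 = 1, and the invariant factors of ∂_1 are all 1, so H_0 ≅ Z.
  H_1: rank ker ∂_1 − rank ∂_2 = (3 − 2) − 0 = 1, and there is no ∂_2, so H_1 ≅ Z.

As a check, the Euler characteristic is 3 − 3 = 0, which agrees with 1 − 1 = 0.
(K is a triangulation of the circle S^1.)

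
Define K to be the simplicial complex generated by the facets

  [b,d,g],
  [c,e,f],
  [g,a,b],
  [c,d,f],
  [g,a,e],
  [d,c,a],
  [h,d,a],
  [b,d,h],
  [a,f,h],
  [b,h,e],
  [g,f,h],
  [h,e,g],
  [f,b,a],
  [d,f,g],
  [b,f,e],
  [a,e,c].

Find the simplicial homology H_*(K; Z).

H_0 = Z,  H_1 = Z^2,  H_2 = Z.

K has 8 vertices, 24 edges, 16 triangles.
rank ∂_0 = 0, rank ∂_1 = 7 ⇒ b_0 = 8 − 0 − 7 = 1; all invariant factors of ∂_1 are 1 so no torsion. So H_0 ≅ Z.
rank ∂_1 = 7, rank ∂_2 = 15 ⇒ b_1 = 24 − 7 − 15 = 2; all invariant factors of ∂_2 are 1 so no torsion. So H_1 ≅ Z^2.
rank ∂_2 = 15, rank ∂_3 = 0 ⇒ b_2 = 16 − 15 − 0 = 1. So H_2 ≅ Z.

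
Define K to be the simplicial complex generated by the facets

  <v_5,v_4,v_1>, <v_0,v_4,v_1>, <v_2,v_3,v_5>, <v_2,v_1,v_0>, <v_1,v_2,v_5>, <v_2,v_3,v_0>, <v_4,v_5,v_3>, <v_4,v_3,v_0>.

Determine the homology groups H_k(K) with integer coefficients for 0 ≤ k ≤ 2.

Take the total order v_0 < v_1 < v_2 < v_3 < v_4 < v_5 on the vertex set. Then K (dimension 2) consists of the simplices:

  0-simplices (6): [v_0], [v_1], [v_2], [v_3], [v_4], [v_5]
  1-simplices (12): [v_0,v_1], [v_0,v_2], [v_0,v_3], [v_0,v_4], [v_1,v_2], [v_1,v_4], [v_1,v_5], [v_2,v_3], [v_2,v_5], [v_3,v_4], [v_3,v_5], [v_4,v_5]
  2-simplices (8): [v_0,v_1,v_2], [v_0,v_1,v_4], [v_0,v_2,v_3], [v_0,v_3,v_4], [v_1,v_2,v_5], [v_1,v_4,v_5], [v_2,v_3,v_5], [v_3,v_4,v_5]

Hence C_0 ≅ Z^6, C_1 ≅ Z^12, C_2 ≅ Z^8.

∂_1: C_1 → C_0 maps an edge to its endpoints' difference, ∂[p,q] = q − p. For instance
  ∂[v_4,v_5] = [v_5] − [v_4].
The resulting 6×12 matrix has rank 5, and its Smith normal form has invariant factors (1,1,1,1,1).

∂_2: C_2 → C_1 sends each 2-simplex [p,q,r] to [q,r] − [p,r] + [p,q]. For instance
  ∂[v_1,v_2,v_5] = [v_2,v_5] − [v_1,v_5] + [v_1,v_2],
  ∂[v_0,v_3,v_4] = [v_3,v_4] − [v_0,v_4] + [v_0,v_3].
This gives a 12×8 integer matrix of rank 7; reducing to Smith normal form yields diagonal entries (1,1,1,1,1,1,1).

Reading off H_k = ker ∂_k / im ∂_{k+1}:

  H_0: rank C_0 − rank ∂_1 = 6 − 5 = 1, and the invariant factors of ∂_1 are all 1, so H_0 ≅ Z.
  H_1: rank ker ∂_1 − rank ∂_2 = (12 − 5) − 7 = 0, and the invariant factors of ∂_2 are all 1, so H_1 ≅ 0.
  H_2: rank ker ∂_2 − rank ∂_3 = (8 − 7) − 0 = 1, and there is no ∂_3, so H_2 ≅ Z.

H_0 = Z,  H_1 = 0,  H_2 = Z.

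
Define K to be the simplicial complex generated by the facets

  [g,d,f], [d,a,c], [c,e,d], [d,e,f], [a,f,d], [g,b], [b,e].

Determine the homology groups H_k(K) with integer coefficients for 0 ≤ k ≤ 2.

Take the total order a < b < c < d < e < f < g on the vertex set. Then K (dimension 2) consists of the simplices:

  0-simplices (7): a, b, c, d, e, f, g
  1-simplices (12): ac, ad, af, be, bg, cd, ce, de, df, dg, ef, fg
  2-simplices (5): acd, adf, cde, def, dfg

giving chain groups C_0 ≅ Z^7, C_1 ≅ Z^12, C_2 ≅ Z^5.

Boundary ∂_1: C_1 → C_0 is given by ∂[p,q] = [q] − [p]. For instance
  ∂ef = f − e.
This gives a 7×12 integer matrix of rank 6; reducing to Smith normal form yields diagonal entries (1,1,1,1,1,1).

∂_2: C_2 → C_1 sends each 2-simplex [p,q,r] to [q,r] − [p,r] + [p,q]. For instance
  ∂cde = de − ce + cd,
  ∂def = ef − df + de.
This gives a 12×5 integer matrix of rank 5; reducing to Smith normal form yields diagonal entries (1,1,1,1,1).

From H_k ≅ ker(∂_k) / im(∂_{k+1}) we obtain:

  H_0: rank C_0 − rank ∂_1 = 7 − 6 = 1, and the invariant factors of ∂_1 are all 1, so H_0 ≅ Z.
  H_1: rank ker ∂_1 − rank ∂_2 = (12 − 6) − 5 = 1, and the invariant factors of ∂_2 are all 1, so H_1 ≅ Z.
  H_2: rank ker ∂_2 − rank ∂_3 = (5 − 5) − 0 = 0, and there is no ∂_3, so H_2 ≅ 0.

H_0 ≅ Z,  H_1 ≅ Z,  H_2 = 0.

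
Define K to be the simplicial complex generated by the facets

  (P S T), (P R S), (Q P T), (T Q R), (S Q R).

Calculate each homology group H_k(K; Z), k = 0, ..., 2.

H_0 ≅ Z,  H_1 ≅ Z,  H_2 = 0.

Order the vertices as P < Q < R < S < T. Listing each simplex with vertices in this order, K has dimension 2 with simplices:

  0-simplices (5): P, Q, R, S, T
  1-simplices (10): PQ, PR, PS, PT, QR, QS, QT, RS, RT, ST
  2-simplices (5): PQT, PRS, PST, QRS, QRT

Hence C_0 ≅ Z^5, C_1 ≅ Z^10, C_2 ≅ Z^5.

∂_1: C_1 → C_0 maps an edge to its endpoints' difference, ∂[p,q] = q − p.
The 5×10 boundary matrix has rank 4 and Smith normal form diag(1,1,1,1).

Boundary ∂_2: C_2 → C_1 sends each 2-simplex [p,q,r] to [q,r] − [p,r] + [p,q]. For instance
  ∂PRS = RS − PS + PR,
  ∂QRT = RT − QT + QR.
This gives a 10×5 integer matrix of rank 5; reducing to Smith normal form yields diagonal entries (1,1,1,1,1).

From H_k ≅ ker(∂_k) / im(∂_{k+1}) we obtain:

  H_0: rank C_0 − rank ∂_1 = 5 − 4 = 1, and the invariant factors of ∂_1 are all 1, so H_0 ≅ Z.
  H_1: rank ker ∂_1 − rank ∂_2 = (10 − 4) − 5 = 1, and the invariant factors of ∂_2 are all 1, so H_1 ≅ Z.
  H_2: rank ker ∂_2 − rank ∂_3 = (5 − 5) − 0 = 0, and there is no ∂_3, so H_2 ≅ 0.

(K is a triangulation of the Möbius band.)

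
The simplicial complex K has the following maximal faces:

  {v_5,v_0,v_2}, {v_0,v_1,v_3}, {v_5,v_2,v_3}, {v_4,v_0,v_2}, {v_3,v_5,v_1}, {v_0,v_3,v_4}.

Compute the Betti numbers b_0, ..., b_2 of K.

b_0 = 1, b_1 = 1, b_2 = 0.

Order the vertices as v_0 < v_1 < v_2 < v_3 < v_4 < v_5. Listing each simplex with vertices in this order, K has dimension 2 with simplices:

  0-simplices (6): [v_0], [v_1], [v_2], [v_3], [v_4], [v_5]
  1-simplices (12): [v_0,v_1], [v_0,v_2], [v_0,v_3], [v_0,v_4], [v_0,v_5], [v_1,v_3], [v_1,v_5], [v_2,v_3], [v_2,v_4], [v_2,v_5], [v_3,v_4], [v_3,v_5]
  2-simplices (6): [v_0,v_1,v_3], [v_0,v_2,v_4], [v_0,v_2,v_5], [v_0,v_3,v_4], [v_1,v_3,v_5], [v_2,v_3,v_5]

Hence C_0 ≅ Z^6, C_1 ≅ Z^12, C_2 ≅ Z^6.

∂_1: C_1 → C_0 maps an edge to its endpoints' difference, ∂[p,q] = q − p.
This gives a 6×12 integer matrix of rank 5; reducing to Smith normal form yields diagonal entries (1,1,1,1,1).

The boundary map ∂_2: C_2 → C_1 maps a triangle to the signed sum of its edges. For instance
  ∂[v_0,v_1,v_3] = [v_1,v_3] − [v_0,v_3] + [v_0,v_1],
  ∂[v_0,v_2,v_5] = [v_2,v_5] − [v_0,v_5] + [v_0,v_2].
As a 12×6 matrix over Z this has rank 6, with invariant factors (1,1,1,1,1,1).

Reading off H_k = ker ∂_k / im ∂_{k+1}:

  H_0: rank C_0 − rank ∂_1 = 6 − 5 = 1, and the invariant factors of ∂_1 are all 1, so H_0 = Z.
  H_1: rank ker ∂_1 − rank ∂_2 = (12 − 5) − 6 = 1, and the invariant factors of ∂_2 are all 1, so H_1 = Z.
  H_2: rank ker ∂_2 − rank ∂_3 = (6 − 6) − 0 = 0, and there is no ∂_3, so H_2 = 0.

Hence the Betti numbers are b_0 = 1, b_1 = 1, b_2 = 0.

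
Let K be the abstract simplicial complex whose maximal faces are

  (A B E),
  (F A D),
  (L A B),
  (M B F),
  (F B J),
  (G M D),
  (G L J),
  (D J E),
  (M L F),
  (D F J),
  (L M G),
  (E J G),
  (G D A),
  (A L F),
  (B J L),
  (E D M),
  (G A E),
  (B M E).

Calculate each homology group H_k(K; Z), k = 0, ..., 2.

Order the vertices as A < B < D < E < F < G < J < L < M. Listing each simplex with vertices in this order, K has dimension 2 with simplices:

  0-simplices (9): A, B, D, E, F, G, J, L, M
  1-simplices (27): AB, AD, AE, AF, AG, AL, BE, BF, BJ, BL, BM, DE, DF, DG, DJ, DM, EG, EJ, EM, FJ, FL, FM, GJ, GL, GM, JL, LM
  2-simplices (18): ABE, ABL, ADF, ADG, AEG, AFL, BEM, BFJ, BFM, BJL, DEJ, DEM, DFJ, DGM, EGJ, FLM, GJL, GLM

so the chain groups are C_0 ≅ Z^9, C_1 ≅ Z^27, C_2 ≅ Z^18.

The boundary map ∂_1: C_1 → C_0 maps an edge to its endpoints' difference, ∂[p,q] = q − p. For instance
  ∂DJ = J − D.
The 9×27 boundary matrix has rank 8 and Smith normal form diag(1,1,1,1,1,1,1,1).

∂_2: C_2 → C_1 sends each 2-simplex [p,q,r] to [q,r] − [p,r] + [p,q]. For instance
  ∂FLM = LM − FM + FL,
  ∂ADF = DF − AF + AD.
The resulting 27×18 matrix has rank 18, and its Smith normal form has invariant factors (1,1,1,1,1,1,1,1,1,1,1,1,1,1,1,1,1,2).

Computing H_k = (kernel of ∂_k) / (image of ∂_{k+1}):

  H_0: rank C_0 − rank ∂_1 = 9 − 8 = 1, and the invariant factors of ∂_1 are all 1, so H_0 ≅ Z.
  H_1: rank ker ∂_1 − rank ∂_2 = (27 − 8) − 18 = 1, and ∂_2 has invariant factor 2 > 1, so H_1 ≅ Z ⊕ Z/2Z.
  H_2: rank ker ∂_2 − rank ∂_3 = (18 − 18) − 0 = 0, and there is no ∂_3, so H_2 ≅ 0.

As a check, the Euler characteristic is 9 − 27 + 18 = 0, which agrees with 1 − 1 + 0 = 0.
(K is a triangulation of the Klein bottle.)

H_0 ≅ Z,  H_1 ≅ Z ⊕ Z/2Z,  H_2 = 0.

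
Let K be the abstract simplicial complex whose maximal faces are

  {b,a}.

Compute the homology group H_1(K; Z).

H_1 = 0.

Order the vertices as a < b. Listing each simplex with vertices in this order, K has dimension 1 with simplices:

  0-simplices (2): a, b
  1-simplices (1): ab

Hence C_0 ≅ Z^2, C_1 ≅ Z^1.

∂_1: C_1 → C_0 is given by ∂[p,q] = [q] − [p]. For instance
  ∂ab = b − a.
The resulting 2×1 matrix has rank 1, and its Smith normal form has invariant factors (1).

From H_k ≅ ker(∂_k) / im(∂_{k+1}) we obtain:

  H_1: rank ker ∂_1 − rank ∂_2 = (1 − 1) − 0 = 0, and there is no ∂_2, so H_1 = 0.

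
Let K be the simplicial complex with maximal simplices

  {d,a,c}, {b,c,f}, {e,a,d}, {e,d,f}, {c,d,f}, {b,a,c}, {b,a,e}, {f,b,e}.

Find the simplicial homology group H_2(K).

H_2 = Z.

We work with the vertex ordering a < b < c < d < e < f. The simplices of K, each written with vertices in increasing order, are:

  0-simplices (6): a, b, c, d, e, f
  1-simplices (12): ab, ac, ad, ae, bc, be, bf, cd, cf, de, df, ef
  2-simplices (8): abc, abe, acd, ade, bcf, bef, cdf, def

so the chain groups are C_0 ≅ Z^6, C_1 ≅ Z^12, C_2 ≅ Z^8.

Boundary ∂_1: C_1 → C_0 sends each edge [p,q] (with p < q) to q − p. For instance
  ∂bf = f − b.
This gives a 6×12 integer matrix of rank 5; reducing to Smith normal form yields diagonal entries (1,1,1,1,1).

The boundary map ∂_2: C_2 → C_1 maps a triangle to the signed sum of its edges. For instance
  ∂acd = cd − ad + ac,
  ∂bcf = cf − bf + bc.
This gives a 12×8 integer matrix of rank 7; reducing to Smith normal form yields diagonal entries (1,1,1,1,1,1,1).

From H_k ≅ ker(∂_k) / im(∂_{k+1}) we obtain:

  H_2: rank ker ∂_2 − rank ∂_3 = (8 − 7) − 0 = 1, and there is no ∂_3, so H_2 ≅ Z.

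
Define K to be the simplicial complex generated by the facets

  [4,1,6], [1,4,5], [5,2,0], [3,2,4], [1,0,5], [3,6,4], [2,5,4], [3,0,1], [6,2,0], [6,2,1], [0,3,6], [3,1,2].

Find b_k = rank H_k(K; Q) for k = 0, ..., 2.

Fix the vertex order 0 < 1 < 2 < 3 < 4 < 5 < 6 and write every simplex with vertices in increasing order. Then dim K = 2 and the simplices of K are:

  0-simplices (7): [0], [1], [2], [3], [4], [5], [6]
  1-simplices (18): [0,1], [0,2], [0,3], [0,5], [0,6], [1,2], [1,3], [1,4], [1,5], [1,6], [2,3], [2,4], [2,5], [2,6], [3,4], [3,6], [4,5], [4,6]
  2-simplices (12): [0,1,3], [0,1,5], [0,2,5], [0,2,6], [0,3,6], [1,2,3], [1,2,6], [1,4,5], [1,4,6], [2,3,4], [2,4,5], [3,4,6]

Hence C_0 ≅ Z^7, C_1 ≅ Z^18, C_2 ≅ Z^12.

Boundary ∂_1: C_1 → C_0 maps an edge to its endpoints' difference, ∂[p,q] = q − p.
As a 7×18 matrix over Z this has rank 6, with invariant factors (1,1,1,1,1,1).

The boundary map ∂_2: C_2 → C_1 sends each 2-simplex [p,q,r] to [q,r] − [p,r] + [p,q]. For instance
  ∂[2,3,4] = [3,4] − [2,4] + [2,3],
  ∂[0,2,6] = [2,6] − [0,6] + [0,2].
As a 18×12 matrix over Z this has rank 12, with invariant factors (1,1,1,1,1,1,1,1,1,1,1,2).

Reading off H_k = ker ∂_k / im ∂_{k+1}:

  H_0: rank C_0 − rank ∂_1 = 7 − 6 = 1, and the invariant factors of ∂_1 are all 1, so H_0 = Z.
  H_1: rank ker ∂_1 − rank ∂_2 = (18 − 6) − 12 = 0, and ∂_2 has invariant factor 2 > 1, so H_1 = Z/2.
  H_2: rank ker ∂_2 − rank ∂_3 = (12 − 12) − 0 = 0, and there is no ∂_3, so H_2 = 0.

Hence the Betti numbers are b_0 = 1, b_1 = 0, b_2 = 0.

b_0 = 1, b_1 = 0, b_2 = 0.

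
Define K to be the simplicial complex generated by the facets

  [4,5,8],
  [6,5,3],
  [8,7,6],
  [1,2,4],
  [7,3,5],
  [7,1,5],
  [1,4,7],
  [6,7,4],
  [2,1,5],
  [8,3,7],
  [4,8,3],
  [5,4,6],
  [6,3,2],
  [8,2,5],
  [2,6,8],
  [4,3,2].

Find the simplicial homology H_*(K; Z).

Order the vertices as 1 < 2 < 3 < 4 < 5 < 6 < 7 < 8. Listing each simplex with vertices in this order, K has dimension 2 with simplices:

  0-simplices (8): [1], [2], [3], [4], [5], [6], [7], [8]
  1-simplices (24): (24 of them)
  2-simplices (16): [1,2,4], [1,2,5], [1,4,7], [1,5,7], [2,3,4], [2,3,6], [2,5,8], [2,6,8], [3,4,8], [3,5,6], [3,5,7], [3,7,8], [4,5,6], [4,5,8], [4,6,7], [6,7,8]

Hence C_0 ≅ Z^8, C_1 ≅ Z^24, C_2 ≅ Z^16.

The boundary map ∂_1: C_1 → C_0 is given by ∂[p,q] = [q] − [p]. For instance
  ∂[5,8] = [8] − [5].
The 8×24 boundary matrix has rank 7 and Smith normal form diag(1,1,1,1,1,1,1).

The boundary map ∂_2: C_2 → C_1 sends each 2-simplex [p,q,r] to [q,r] − [p,r] + [p,q]. For instance
  ∂[3,5,7] = [5,7] − [3,7] + [3,5],
  ∂[2,5,8] = [5,8] − [2,8] + [2,5].
The resulting 24×16 matrix has rank 15, and its Smith normal form has invariant factors (1,1,1,1,1,1,1,1,1,1,1,1,1,1,1).

Reading off H_k = ker ∂_k / im ∂_{k+1}:

  H_0: rank C_0 − rank ∂_1 = 8 − 7 = 1, and the invariant factors of ∂_1 are all 1, so H_0 ≅ Z.
  H_1: rank ker ∂_1 − rank ∂_2 = (24 − 7) − 15 = 2, and the invariant factors of ∂_2 are all 1, so H_1 ≅ Z^2.
  H_2: rank ker ∂_2 − rank ∂_3 = (16 − 15) − 0 = 1, and there is no ∂_3, so H_2 ≅ Z.

As a check, the Euler characteristic is 8 − 24 + 16 = 0, which agrees with 1 − 2 + 1 = 0.

H_0 = Z,  H_1 = Z^2,  H_2 = Z.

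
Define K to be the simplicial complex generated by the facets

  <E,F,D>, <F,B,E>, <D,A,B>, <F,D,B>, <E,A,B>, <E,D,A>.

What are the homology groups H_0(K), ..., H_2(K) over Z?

H_0 ≅ Z,  H_1 = 0,  H_2 ≅ Z.

Order the vertices as A < B < D < E < F. Listing each simplex with vertices in this order, K has dimension 2 with simplices:

  0-simplices (5): A, B, D, E, F
  1-simplices (9): AB, AD, AE, BD, BE, BF, DE, DF, EF
  2-simplices (6): ABD, ABE, ADE, BDF, BEF, DEF

giving chain groups C_0 ≅ Z^5, C_1 ≅ Z^9, C_2 ≅ Z^6.

∂_1: C_1 → C_0 maps an edge to its endpoints' difference, ∂[p,q] = q − p.
The 5×9 boundary matrix has rank 4 and Smith normal form diag(1,1,1,1).

∂_2: C_2 → C_1 acts by ∂[p,q,r] = [q,r] − [p,r] + [p,q]. For instance
  ∂BEF = EF − BF + BE,
  ∂ABD = BD − AD + AB.
The resulting 9×6 matrix has rank 5, and its Smith normal form has invariant factors (1,1,1,1,1).

Now H_k = ker ∂_k / im ∂_{k+1}, so:

  H_0: rank C_0 − rank ∂_1 = 5 − 4 = 1, and the invariant factors of ∂_1 are all 1, so H_0 ≅ Z.
  H_1: rank ker ∂_1 − rank ∂_2 = (9 − 4) − 5 = 0, and the invariant factors of ∂_2 are all 1, so H_1 ≅ 0.
  H_2: rank ker ∂_2 − rank ∂_3 = (6 − 5) − 0 = 1, and there is no ∂_3, so H_2 ≅ Z.

As a check, the Euler characteristic is 5 − 9 + 6 = 2, which agrees with 1 − 0 + 1 = 2.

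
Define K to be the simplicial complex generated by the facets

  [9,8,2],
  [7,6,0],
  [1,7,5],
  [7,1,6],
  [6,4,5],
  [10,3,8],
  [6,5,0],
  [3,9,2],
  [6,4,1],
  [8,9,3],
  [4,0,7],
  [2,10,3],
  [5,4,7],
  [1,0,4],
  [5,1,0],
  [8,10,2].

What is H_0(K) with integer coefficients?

H_0 ≅ Z^2.

We work with the vertex ordering 0 < 1 < 2 < 3 < 4 < 5 < 6 < 7 < 8 < 9 < 10. The simplices of K, each written with vertices in increasing order, are:

  0-simplices (11): [0], [1], [2], [3], [4], [5], [6], [7], [8], [9], [10]
  1-simplices (24): (24 of them)
  2-simplices (16): [0,1,4], [0,1,5], [0,4,7], [0,5,6], [0,6,7], [1,4,6], [1,5,7], [1,6,7], [2,3,9], [2,3,10], [2,8,9], [2,8,10], [3,8,9], [3,8,10], [4,5,6], [4,5,7]

Hence C_0 ≅ Z^11, C_1 ≅ Z^24, C_2 ≅ Z^16.

The boundary map ∂_1: C_1 → C_0 sends each edge [p,q] (with p < q) to q − p. For instance
  ∂[5,6] = [6] − [5].
This gives a 11×24 integer matrix of rank 9; reducing to Smith normal form yields diagonal entries (1,1,1,1,1,1,1,1,1).

∂_2: C_2 → C_1 acts by ∂[p,q,r] = [q,r] − [p,r] + [p,q]. For instance
  ∂[1,6,7] = [6,7] − [1,7] + [1,6],
  ∂[2,8,10] = [8,10] − [2,10] + [2,8].
The resulting 24×16 matrix has rank 15, and its Smith normal form has invariant factors (1,1,1,1,1,1,1,1,1,1,1,1,1,1,2).

Reading off H_k = ker ∂_k / im ∂_{k+1}:

  H_0: rank C_0 − rank ∂_1 = 11 − 9 = 2, and the invariant factors of ∂_1 are all 1, so H_0 ≅ Z^2.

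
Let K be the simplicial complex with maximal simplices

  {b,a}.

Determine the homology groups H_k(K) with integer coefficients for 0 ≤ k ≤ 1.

Order the vertices as a < b. Listing each simplex with vertices in this order, K has dimension 1 with simplices:

  0-simplices (2): a, b
  1-simplices (1): ab

giving chain groups C_0 ≅ Z^2, C_1 ≅ Z^1.

Boundary ∂_1: C_1 → C_0 maps an edge to its endpoints' difference, ∂[p,q] = q − p. For instance
  ∂ab = b − a.
The resulting 2×1 matrix has rank 1, and its Smith normal form has invariant factors (1).

Reading off H_k = ker ∂_k / im ∂_{k+1}:

  H_0: rank C_0 − rank ∂_1 = 2 − 1 = 1, and the invariant factors of ∂_1 are all 1, so H_0 = Z.
  H_1: rank ker ∂_1 − rank ∂_2 = (1 − 1) − 0 = 0, and there is no ∂_2, so H_1 = 0.

H_0 ≅ Z,  H_1 = 0.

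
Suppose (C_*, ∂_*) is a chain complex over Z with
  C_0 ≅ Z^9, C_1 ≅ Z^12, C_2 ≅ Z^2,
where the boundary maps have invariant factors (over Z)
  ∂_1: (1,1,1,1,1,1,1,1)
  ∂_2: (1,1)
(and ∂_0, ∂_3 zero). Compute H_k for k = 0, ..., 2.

H_0: b_0 = 9 − 0 − 8 = 1; torsion from ∂_1 factors > 1: none. So H_0 ≅ Z.
H_1: b_1 = 12 − 8 − 2 = 2; torsion from ∂_2 factors > 1: none. So H_1 ≅ Z^2.
H_2: b_2 = 2 − 2 − 0 = 0; torsion from ∂_3 factors > 1: none. So H_2 ≅ 0.

H_0 ≅ Z,  H_1 ≅ Z^2,  H_2 = 0.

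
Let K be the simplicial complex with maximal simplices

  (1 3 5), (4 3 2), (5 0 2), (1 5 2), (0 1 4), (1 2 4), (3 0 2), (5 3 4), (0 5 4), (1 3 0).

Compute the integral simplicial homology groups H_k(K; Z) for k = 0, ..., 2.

Fix the vertex order 0 < 1 < 2 < 3 < 4 < 5 and write every simplex with vertices in increasing order. Then dim K = 2 and the simplices of K are:

  0-simplices (6): [0], [1], [2], [3], [4], [5]
  1-simplices (15): [0,1], [0,2], [0,3], [0,4], [0,5], [1,2], [1,3], [1,4], [1,5], [2,3], [2,4], [2,5], [3,4], [3,5], [4,5]
  2-simplices (10): [0,1,3], [0,1,4], [0,2,3], [0,2,5], [0,4,5], [1,2,4], [1,2,5], [1,3,5], [2,3,4], [3,4,5]

so the chain groups are C_0 ≅ Z^6, C_1 ≅ Z^15, C_2 ≅ Z^10.

∂_1: C_1 → C_0 sends each edge [p,q] (with p < q) to q − p.
This gives a 6×15 integer matrix of rank 5; reducing to Smith normal form yields diagonal entries (1,1,1,1,1).

∂_2: C_2 → C_1 maps a triangle to the signed sum of its edges. For instance
  ∂[0,1,4] = [1,4] − [0,4] + [0,1],
  ∂[1,2,4] = [2,4] − [1,4] + [1,2].
As a 15×10 matrix over Z this has rank 10, with invariant factors (1,1,1,1,1,1,1,1,1,2).

From H_k ≅ ker(∂_k) / im(∂_{k+1}) we obtain:

  H_0: rank C_0 − rank ∂_1 = 6 − 5 = 1, and the invariant factors of ∂_1 are all 1, so H_0 ≅ Z.
  H_1: rank ker ∂_1 − rank ∂_2 = (15 − 5) − 10 = 0, and ∂_2 has invariant factor 2 > 1, so H_1 ≅ Z_2.
  H_2: rank ker ∂_2 − rank ∂_3 = (10 − 10) − 0 = 0, and there is no ∂_3, so H_2 ≅ 0.

(K is a triangulation of the real projective plane RP^2.)

H_0 ≅ Z,  H_1 ≅ Z_2,  H_2 = 0.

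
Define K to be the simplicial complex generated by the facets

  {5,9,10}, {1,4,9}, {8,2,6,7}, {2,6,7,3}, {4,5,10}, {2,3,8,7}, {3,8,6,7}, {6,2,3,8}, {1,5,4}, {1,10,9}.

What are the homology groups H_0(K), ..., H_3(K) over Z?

Order the vertices as 1 < 2 < 3 < 4 < 5 < 6 < 7 < 8 < 9 < 10. Listing each simplex with vertices in this order, K has dimension 3 with simplices:

  0-simplices (10): [1], [2], [3], [4], [5], [6], [7], [8], [9], [10]
  1-simplices (20): [1,4], [1,5], [1,9], [1,10], [2,3], [2,6], [2,7], [2,8], [3,6], [3,7], [3,8], [4,5], [4,9], [4,10], [5,9], [5,10], [6,7], [6,8], [7,8], [9,10]
  2-simplices (15): [1,4,5], [1,4,9], [1,9,10], [2,3,6], [2,3,7], [2,3,8], [2,6,7], [2,6,8], [2,7,8], [3,6,7], [3,6,8], [3,7,8], [4,5,10], [5,9,10], [6,7,8]
  3-simplices (5): [2,3,6,7], [2,3,6,8], [2,3,7,8], [2,6,7,8], [3,6,7,8]

Hence C_0 ≅ Z^10, C_1 ≅ Z^20, C_2 ≅ Z^15, C_3 ≅ Z^5.

∂_1: C_1 → C_0 sends each edge [p,q] (with p < q) to q − p.
The 10×20 boundary matrix has rank 8 and Smith normal form diag(1,1,1,1,1,1,1,1).

∂_2: C_2 → C_1 sends each 2-simplex [p,q,r] to [q,r] − [p,r] + [p,q]. For instance
  ∂[6,7,8] = [7,8] − [6,8] + [6,7],
  ∂[2,3,7] = [3,7] − [2,7] + [2,3].
The resulting 20×15 matrix has rank 11, and its Smith normal form has invariant factors (1,1,1,1,1,1,1,1,1,1,1).

∂_3: C_3 → C_2 sends each 3-simplex σ to the alternating sum Σ_i (−1)^i (σ with its i-th vertex removed). For instance
  ∂[2,6,7,8] = [6,7,8] − [2,7,8] + [2,6,8] − [2,6,7],
  ∂[2,3,6,7] = [3,6,7] − [2,6,7] + [2,3,7] − [2,3,6].
The resulting 15×5 matrix has rank 4, and its Smith normal form has invariant factors (1,1,1,1).

Now H_k = ker ∂_k / im ∂_{k+1}, so:

  H_0: rank C_0 − rank ∂_1 = 10 − 8 = 2, and the invariant factors of ∂_1 are all 1, so H_0 ≅ Z^2.
  H_1: rank ker ∂_1 − rank ∂_2 = (20 − 8) − 11 = 1, and the invariant factors of ∂_2 are all 1, so H_1 ≅ Z.
  H_2: rank ker ∂_2 − rank ∂_3 = (15 − 11) − 4 = 0, and the invariant factors of ∂_3 are all 1, so H_2 ≅ 0.
  H_3: rank ker ∂_3 − rank ∂_4 = (5 − 4) − 0 = 1, and there is no ∂_4, so H_3 ≅ Z.

As a check, the Euler characteristic is 10 − 20 + 15 − 5 = 0, which agrees with 2 − 1 + 0 − 1 = 0.

H_0 ≅ Z^2,  H_1 ≅ Z,  H_2 = 0,  H_3 ≅ Z.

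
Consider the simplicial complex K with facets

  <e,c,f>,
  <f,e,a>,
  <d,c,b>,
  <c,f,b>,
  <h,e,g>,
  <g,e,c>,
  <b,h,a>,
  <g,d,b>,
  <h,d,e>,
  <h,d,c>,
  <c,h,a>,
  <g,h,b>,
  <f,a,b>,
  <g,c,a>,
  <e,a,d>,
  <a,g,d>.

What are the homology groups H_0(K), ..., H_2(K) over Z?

Order the vertices as a < b < c < d < e < f < g < h. Listing each simplex with vertices in this order, K has dimension 2 with simplices:

  0-simplices (8): a, b, c, d, e, f, g, h
  1-simplices (24): ab, ac, ad, ae, af, ag, ah, bc, bd, bf, bg, bh, cd, ce, cf, cg, ch, de, dg, dh, ef, eg, eh, gh
  2-simplices (16): abf, abh, acg, ach, ade, adg, aef, bcd, bcf, bdg, bgh, cdh, cef, ceg, deh, egh

Hence C_0 ≅ Z^8, C_1 ≅ Z^24, C_2 ≅ Z^16.

Boundary ∂_1: C_1 → C_0 is given by ∂[p,q] = [q] − [p].
This gives a 8×24 integer matrix of rank 7; reducing to Smith normal form yields diagonal entries (1,1,1,1,1,1,1).

The boundary map ∂_2: C_2 → C_1 acts by ∂[p,q,r] = [q,r] − [p,r] + [p,q]. For instance
  ∂abh = bh − ah + ab,
  ∂ach = ch − ah + ac.
This gives a 24×16 integer matrix of rank 15; reducing to Smith normal form yields diagonal entries (1,1,1,1,1,1,1,1,1,1,1,1,1,1,1).

Reading off H_k = ker ∂_k / im ∂_{k+1}:

  H_0: rank C_0 − rank ∂_1 = 8 − 7 = 1, and the invariant factors of ∂_1 are all 1, so H_0 ≅ Z.
  H_1: rank ker ∂_1 − rank ∂_2 = (24 − 7) − 15 = 2, and the invariant factors of ∂_2 are all 1, so H_1 ≅ Z^2.
  H_2: rank ker ∂_2 − rank ∂_3 = (16 − 15) − 0 = 1, and there is no ∂_3, so H_2 ≅ Z.

H_0 ≅ Z,  H_1 ≅ Z^2,  H_2 ≅ Z.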